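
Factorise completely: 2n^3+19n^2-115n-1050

Among the possible rational roots, n = -10 is a root, so (n+10) is a factor; dividing leaves 2n^2-n-105.
The remaining quadratic factors as (2n-15)(n+7).

(2n-15)(n+10)(n+7)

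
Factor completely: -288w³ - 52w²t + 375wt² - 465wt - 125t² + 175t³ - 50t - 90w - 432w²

Group: 4w(-72w² - 103wt - 18w - 35t² - 10t) + (-5t + 5)(-72w² - 103wt - 18w - 35t² - 10t); both groups contain (-72w² - 103wt - 18w - 35t² - 10t), so (4w - 5t + 5) is a factor with cofactor -72w² - 103wt - 18w - 35t² - 10t.
The cofactor groups again: -72w² - 103wt - 18w - 35t² - 10t = -8w(9w + 5t) + (-7t - 2)(9w + 5t); both groups contain (9w + 5t), giving -(8w + 7t + 2)(9w + 5t).

-(4w - 5t + 5)(9w + 5t)(8w + 7t + 2)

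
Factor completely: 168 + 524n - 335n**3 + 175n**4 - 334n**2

Among the possible rational roots, n = -2/7 is a root, giving the factor (7n + 2) and quotient 25n**3 - 55n**2 - 32n + 84.
Continuing, n = -6/5 is a root, so (5n + 6) divides it; the quotient is 5n**2 - 17n + 14.
The remaining quadratic factors as (n - 2)(5n - 7).

(5n + 6)(5n - 7)(7n + 2)(n - 2)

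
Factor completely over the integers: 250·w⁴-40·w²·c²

10·w²·(5·w-2·c)·(5·w+2·c)

Every term has a factor of 10·w². Then 25·w²-4·c² = (5·w)² − (2·c)².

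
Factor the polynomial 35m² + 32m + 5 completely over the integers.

Need a pair with product 35·5 = 175 and sum 32: that's 25 and 7.
Split the middle term: 35m² + 25m + 7m + 5 = 5m(7m + 5) + (7m + 5).

(5m + 1)(7m + 5)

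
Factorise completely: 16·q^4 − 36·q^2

4·q^2·(2·q + 3)·(2·q − 3)

Every term has a factor of 4·q^2; factoring it out leaves 4·q^2 − 9.
Recognize a difference of squares with the parts 2·q and 3.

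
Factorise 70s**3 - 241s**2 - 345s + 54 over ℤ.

Trying the rational-root candidates, s = 1/7 is a root, so (7s - 1) divides it; the quotient is 10s**2 - 33s - 54.
The remaining quadratic factors as (5s + 6)(2s - 9).

(2s - 9)(5s + 6)(7s - 1)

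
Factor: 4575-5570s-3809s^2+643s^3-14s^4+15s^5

Trying the rational-root candidates, s = 3/5 is a root, giving the factor (5s-3) and quotient 3s^4-s^3+128s^2-685s-1525.
Then s = 5 is a root, so (s-5) is a factor; dividing leaves 3s^3+14s^2+198s+305.
Then s = -5/3 is a root, so (3s+5) divides it; the quotient is s^2+3s+61.
The quadratic s^2+3s+61 has discriminant -235 < 0 and is irreducible over ℤ.

(3s+5)(5s-3)(s-5)(s^2+3s+61)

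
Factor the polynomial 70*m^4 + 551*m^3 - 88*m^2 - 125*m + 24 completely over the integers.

Among the possible rational roots, m = -1/2 is a root, so (2*m + 1) divides it; the quotient is 35*m^3 + 258*m^2 - 173*m + 24.
Then m = 3/7 is a root, so (7*m - 3) is a factor; dividing leaves 5*m^2 + 39*m - 8.
The remaining quadratic factors as (m + 8)(5*m - 1).

(2*m + 1)*(5*m - 1)*(7*m - 3)*(m + 8)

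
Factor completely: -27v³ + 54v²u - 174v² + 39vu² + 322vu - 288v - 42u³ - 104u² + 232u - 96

-(9v - 6u + 4)(3v - 7u + 6)(v + u + 4)

Group: 9v(-3v² + 4vu - 18v + 7u² + 22u - 24) + (-6u + 4)(-3v² + 4vu - 18v + 7u² + 22u - 24); both groups contain (-3v² + 4vu - 18v + 7u² + 22u - 24), so (9v - 6u + 4) is a factor with cofactor -3v² + 4vu - 18v + 7u² + 22u - 24.
The cofactor groups again: -3v² + 4vu - 18v + 7u² + 22u - 24 = -3v(v + u + 4) + (7u - 6)(v + u + 4); both groups contain (v + u + 4), giving -(3v - 7u + 6)(v + u + 4).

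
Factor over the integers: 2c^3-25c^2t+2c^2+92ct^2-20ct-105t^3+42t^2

(2c-5t+2)(c-3t)(c-7t)

Group: c(2c^2-19ct+2c+35t^2-14t) - 3t(2c^2-19ct+2c+35t^2-14t); both groups contain (2c^2-19ct+2c+35t^2-14t), so (c-3t) is a factor with cofactor 2c^2-19ct+2c+35t^2-14t.
The cofactor groups again: 2c^2-19ct+2c+35t^2-14t = 2c(c-7t) + (-5t+2)(c-7t); both groups contain (c-7t), giving (2c-5t+2)(c-7t).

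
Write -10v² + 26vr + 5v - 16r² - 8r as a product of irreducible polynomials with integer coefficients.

-(2v - 2r - 1)(5v - 8r)

Group: -2v(5v - 8r) + (2r + 1)(5v - 8r); both groups contain (5v - 8r).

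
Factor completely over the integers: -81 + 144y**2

9(4y + 3)(4y - 3)

Pull out the common factor 9; 16y**2 - 9 is a difference of squares.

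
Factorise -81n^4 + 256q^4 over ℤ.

(4q)⁴ − (3n)⁴ = ((4q)² − (3n)²)((4q)² + (3n)²); the first factor splits again, the second (16q^2 + 9n^2) is irreducible.

(4q - 3n)(4q + 3n)(16q^2 + 9n^2)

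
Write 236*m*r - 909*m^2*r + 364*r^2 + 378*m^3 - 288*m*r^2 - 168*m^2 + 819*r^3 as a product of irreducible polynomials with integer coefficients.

Group: 9*m*(42*m^2 - 59*m*r - 91*r^2) + (-9*r - 4)*(42*m^2 - 59*m*r - 91*r^2); both groups contain (42*m^2 - 59*m*r - 91*r^2), so (9*m - 9*r - 4) is a factor with cofactor 42*m^2 - 59*m*r - 91*r^2.
The cofactor groups again: 42*m^2 - 59*m*r - 91*r^2 = 3*m*(14*m + 13*r) - 7*r*(14*m + 13*r); both groups contain (14*m + 13*r), giving (3*m - 7*r)*(14*m + 13*r).

(14*m + 13*r)*(3*m - 7*r)*(9*m - 9*r - 4)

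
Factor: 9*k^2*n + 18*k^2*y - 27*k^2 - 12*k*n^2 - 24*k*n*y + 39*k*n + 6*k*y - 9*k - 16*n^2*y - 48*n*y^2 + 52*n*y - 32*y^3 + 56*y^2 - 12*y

(3*k + 4*y)*(3*k - 4*n - 4*y + 1)*(n + 2*y - 3)

Group: 3*k*(3*k*n + 6*k*y - 9*k + 4*n*y + 8*y^2 - 12*y) + (-4*n - 4*y + 1)*(3*k*n + 6*k*y - 9*k + 4*n*y + 8*y^2 - 12*y); both groups contain (3*k*n + 6*k*y - 9*k + 4*n*y + 8*y^2 - 12*y), so (3*k - 4*n - 4*y + 1) is a factor with cofactor 3*k*n + 6*k*y - 9*k + 4*n*y + 8*y^2 - 12*y.
The cofactor groups again: 3*k*n + 6*k*y - 9*k + 4*n*y + 8*y^2 - 12*y = n*(3*k + 4*y) + (2*y - 3)*(3*k + 4*y); both groups contain (3*k + 4*y), giving (n + 2*y - 3)*(3*k + 4*y).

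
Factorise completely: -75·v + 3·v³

Pull out the common factor 3·v; v² - 25 is a difference of squares.

3·v·(v + 5)·(v - 5)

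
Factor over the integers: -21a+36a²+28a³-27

Group as (28a³-21a) + (36a²-27) = 7a(4a²-3) + 9(4a²-3).
Both groups share the factor (4a²-3).

(7a+9)(4a²-3)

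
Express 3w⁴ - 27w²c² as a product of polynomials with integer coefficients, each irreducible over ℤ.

Pull out the common factor 3w²; w² - 9c² is a difference of squares.

3w²(w - 3c)(w + 3c)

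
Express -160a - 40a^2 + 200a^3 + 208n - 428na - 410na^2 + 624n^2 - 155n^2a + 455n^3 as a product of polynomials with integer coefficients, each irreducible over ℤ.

(13n - 10a)(7n - 4a + 4)(5n + 5a + 4)

Group: 5n(91n^2 - 122na + 52n + 40a^2 - 40a) + (5a + 4)(91n^2 - 122na + 52n + 40a^2 - 40a); both groups contain (91n^2 - 122na + 52n + 40a^2 - 40a), so (5n + 5a + 4) is a factor with cofactor 91n^2 - 122na + 52n + 40a^2 - 40a.
The cofactor groups again: 91n^2 - 122na + 52n + 40a^2 - 40a = 7n(13n - 10a) + (-4a + 4)(13n - 10a); both groups contain (13n - 10a), giving (7n - 4a + 4)(13n - 10a).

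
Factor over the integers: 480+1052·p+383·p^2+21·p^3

(3·p+8)·(7·p+4)·(p+15)

Testing divisors of the constant over divisors of the leading coefficient, p = -15 is a root, so (p+15) divides it; the quotient is 21·p^2+68·p+32.
The remaining quadratic factors as (7·p+4)(3·p+8).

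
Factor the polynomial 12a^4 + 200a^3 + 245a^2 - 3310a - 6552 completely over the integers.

By the rational root theorem, a = -13/6 is a root, so (6a + 13) divides it; the quotient is 2a^3 + 29a^2 - 22a - 504.
Then a = 4 is a root, so (a - 4) is a factor; dividing leaves 2a^2 + 37a + 126.
The remaining quadratic factors as (a + 14)(2a + 9).

(2a + 9)(6a + 13)(a + 14)(a - 4)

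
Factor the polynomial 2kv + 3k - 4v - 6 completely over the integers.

(2v + 3)(k - 2)

Group as (2kv + 3k) + (-4v - 6) = k(2v + 3) - 2(2v + 3).
Both groups share the factor (2v + 3).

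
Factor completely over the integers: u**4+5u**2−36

(u+2)(u−2)(u**2+9)

Substitute w = u**2 to get a quadratic in w, then factor.
u**2+9 is irreducible over ℤ (sum of squares).
u**2−4 is a difference of squares.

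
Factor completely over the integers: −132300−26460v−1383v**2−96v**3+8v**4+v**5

By the rational root theorem, v = −14 is a root, giving the factor (v+14) and quotient v**4−6v**3−12v**2−1215v−9450.
Continuing, v = 15 is a root, giving the factor (v−15) and quotient v**3+9v**2+123v+630.
Next, v = −6 is a root, giving the factor (v+6) and quotient v**2+3v+105.
The quadratic v**2+3v+105 has discriminant −411 < 0 and is irreducible over ℤ.

(v+14)(v+6)(v−15)(v**2+3v+105)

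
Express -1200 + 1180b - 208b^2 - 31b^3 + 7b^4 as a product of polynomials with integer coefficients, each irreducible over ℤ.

Testing divisors of the constant over divisors of the leading coefficient, b = 10/7 is a root, giving the factor (7b - 10) and quotient b^3 - 3b^2 - 34b + 120.
Then b = -6 is a root, so (b + 6) divides it; the quotient is b^2 - 9b + 20.
The remaining quadratic factors as (b - 4)(b - 5).

(7b - 10)(b + 6)(b - 4)(b - 5)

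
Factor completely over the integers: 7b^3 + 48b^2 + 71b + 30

(7b + 6)(b + 1)(b + 5)

By the rational root theorem, b = −5 is a root, giving the factor (b + 5) and quotient 7b^2 + 13b + 6.
The remaining quadratic factors as (b + 1)(7b + 6).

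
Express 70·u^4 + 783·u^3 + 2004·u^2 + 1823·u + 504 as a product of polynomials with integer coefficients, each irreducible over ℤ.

Trying the rational-root candidates, u = −9/7 is a root, giving the factor (7·u + 9) and quotient 10·u^3 + 99·u^2 + 159·u + 56.
Next, u = −8 is a root, so (u + 8) is a factor; dividing leaves 10·u^2 + 19·u + 7.
The remaining quadratic factors as (5·u + 7)(2·u + 1).

(2·u + 1)·(5·u + 7)·(7·u + 9)·(u + 8)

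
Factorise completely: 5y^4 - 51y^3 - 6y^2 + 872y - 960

Testing divisors of the constant over divisors of the leading coefficient, y = 6/5 is a root, giving the factor (5y - 6) and quotient y^3 - 9y^2 - 12y + 160.
Then y = -4 is a root, giving the factor (y + 4) and quotient y^2 - 13y + 40.
The remaining quadratic factors as (y - 5)(y - 8).

(5y - 6)(y + 4)(y - 5)(y - 8)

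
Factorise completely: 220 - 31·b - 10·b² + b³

Testing divisors of the constant over divisors of the leading coefficient, b = 11 is a root, so (b - 11) divides it; the quotient is b² + b - 20.
The remaining quadratic factors as (b + 5)(b - 4).

(b + 5)·(b - 11)·(b - 4)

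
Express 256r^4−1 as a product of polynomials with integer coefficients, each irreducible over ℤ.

(4r+1)(4r−1)(16r^2+1)

(4r)⁴ − (1)⁴ = ((4r)² − (1)²)((4r)² + (1)²); the first factor splits again, the second (16r^2+1) is irreducible.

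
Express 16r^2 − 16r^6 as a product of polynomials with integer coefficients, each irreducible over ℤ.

−16r^2(r + 1)(r − 1)(r^2 + 1)

Every term has a factor of 16r^2; factoring it out leaves −r^4 + 1.
Recognize a difference of squares with the parts 1 and r^2.
−r^2 + 1 is again a difference of squares: (−r + 1)(r + 1).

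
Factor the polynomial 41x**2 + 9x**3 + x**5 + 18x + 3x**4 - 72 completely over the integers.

(x + 2)(x + 3)(x - 1)(x**2 - x + 12)

Trying the rational-root candidates, x = -2 is a root, giving the factor (x + 2) and quotient x**4 + x**3 + 7x**2 + 27x - 36.
Next, x = 1 is a root, giving the factor (x - 1) and quotient x**3 + 2x**2 + 9x + 36.
Next, x = -3 is a root, giving the factor (x + 3) and quotient x**2 - x + 12.
The quadratic x**2 - x + 12 has discriminant -47 < 0 and is irreducible over ℤ.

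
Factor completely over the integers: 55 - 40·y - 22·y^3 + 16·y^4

(8·y - 11)·(2·y^3 - 5)

Group as (16·y^4 - 40·y) + (-22·y^3 + 55) = 8·y·(2·y^3 - 5) - 11·(2·y^3 - 5).
Both groups share the factor (2·y^3 - 5).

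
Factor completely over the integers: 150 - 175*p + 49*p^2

Need a pair with product 49·150 = 7350 and sum -175: that's -70 and -105.
Split the middle term: 49*p^2 - 70*p - 105*p + 150 = 7*p*(7*p - 10) - 15*(7*p - 10).

(7*p - 10)*(7*p - 15)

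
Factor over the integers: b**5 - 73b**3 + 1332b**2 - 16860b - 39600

Among the possible rational roots, b = -2 is a root, giving the factor (b + 2) and quotient b**4 - 2b**3 - 69b**2 + 1470b - 19800.
Continuing, b = 11 is a root, so (b - 11) is a factor; dividing leaves b**3 + 9b**2 + 30b + 1800.
Continuing, b = -15 is a root, so (b + 15) is a factor; dividing leaves b**2 - 6b + 120.
The quadratic b**2 - 6b + 120 has discriminant -444 < 0 and is irreducible over ℤ.

(b + 15)(b + 2)(b - 11)(b**2 - 6b + 120)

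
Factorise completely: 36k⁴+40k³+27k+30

(9k+10)(4k³+3)

Group as (36k⁴+27k) + (40k³+30) = 9k(4k³+3) + 10(4k³+3).
Both groups share the factor (4k³+3).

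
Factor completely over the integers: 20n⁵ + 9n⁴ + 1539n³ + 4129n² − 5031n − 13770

By the rational root theorem, n = −2 is a root, so (n + 2) divides it; the quotient is 20n⁴ − 31n³ + 1601n² + 927n − 6885.
Then n = 9/5 is a root, so (5n − 9) divides it; the quotient is 4n³ + n² + 322n + 765.
Next, n = −9/4 is a root, so (4n + 9) divides it; the quotient is n² − 2n + 85.
The quadratic n² − 2n + 85 has discriminant −336 < 0 and is irreducible over ℤ.

(4n + 9)(5n − 9)(n + 2)(n² − 2n + 85)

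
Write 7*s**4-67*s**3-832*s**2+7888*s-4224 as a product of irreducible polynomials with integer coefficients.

(7*s-4)*(s+11)*(s-12)*(s-8)

Among the possible rational roots, s = -11 is a root, so (s+11) divides it; the quotient is 7*s**3-144*s**2+752*s-384.
Then s = 8 is a root, so (s-8) divides it; the quotient is 7*s**2-88*s+48.
The remaining quadratic factors as (s-12)(7*s-4).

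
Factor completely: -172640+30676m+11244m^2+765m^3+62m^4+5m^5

(5m-13)(m+10)(m+8)(m^2-3m+166)

Testing divisors of the constant over divisors of the leading coefficient, m = 13/5 is a root, so (5m-13) divides it; the quotient is m^4+15m^3+192m^2+2748m+13280.
Continuing, m = -8 is a root, so (m+8) is a factor; dividing leaves m^3+7m^2+136m+1660.
Next, m = -10 is a root, so (m+10) is a factor; dividing leaves m^2-3m+166.
The quadratic m^2-3m+166 has discriminant -655 < 0 and is irreducible over ℤ.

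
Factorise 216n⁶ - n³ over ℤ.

n³(6n - 1)(36n² + 6n + 1)

Pull out the common factor n³, leaving 216n³ - 1.
Recognize a difference of cubes with the parts 6n and 1.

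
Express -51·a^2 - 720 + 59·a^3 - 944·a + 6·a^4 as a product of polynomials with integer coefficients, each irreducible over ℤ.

Trying the rational-root candidates, a = 4 is a root, so (a - 4) is a factor; dividing leaves 6·a^3 + 83·a^2 + 281·a + 180.
Next, a = -4 is a root, giving the factor (a + 4) and quotient 6·a^2 + 59·a + 45.
The remaining quadratic factors as (6·a + 5)(a + 9).

(6·a + 5)·(a + 4)·(a + 9)·(a - 4)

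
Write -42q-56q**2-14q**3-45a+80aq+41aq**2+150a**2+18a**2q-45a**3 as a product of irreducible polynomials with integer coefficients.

-(15a+14q)(3a-q-1)(a-q-3)

Group: 15a(-3a**2+4aq+10a-q**2-4q-3) + 14q(-3a**2+4aq+10a-q**2-4q-3); both groups contain (-3a**2+4aq+10a-q**2-4q-3), so (15a+14q) is a factor with cofactor -3a**2+4aq+10a-q**2-4q-3.
The cofactor groups again: -3a**2+4aq+10a-q**2-4q-3 = -3a(a-q-3) + (q+1)(a-q-3); both groups contain (a-q-3), giving -(3a-q-1)(a-q-3).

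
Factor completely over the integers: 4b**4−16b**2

Every term has a factor of 4b**2; factoring it out leaves b**2−4.
Recognize a difference of squares with the parts b and 2.

4b**2(b+2)(b−2)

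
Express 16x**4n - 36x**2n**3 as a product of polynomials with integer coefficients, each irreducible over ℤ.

4nx**2(2x - 3n)(2x + 3n)

Pull out the common factor 4x**2n; 4x**2 - 9n**2 is a difference of squares.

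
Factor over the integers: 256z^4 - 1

Write as (16z^2)² − (1)², then factor 16z^2 - 1 once more.

(4z + 1)(4z - 1)(16z^2 + 1)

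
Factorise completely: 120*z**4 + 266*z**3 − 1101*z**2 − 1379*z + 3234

Trying the rational-root candidates, z = 7/4 is a root, giving the factor (4*z − 7) and quotient 30*z**3 + 119*z**2 − 67*z − 462.
Next, z = −3 is a root, so (z + 3) divides it; the quotient is 30*z**2 + 29*z − 154.
The remaining quadratic factors as (6*z − 11)(5*z + 14).

(4*z − 7)*(5*z + 14)*(6*z − 11)*(z + 3)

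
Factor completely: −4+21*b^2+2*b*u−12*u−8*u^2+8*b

Group: 3*b*(7*b−4*u−2) + (2*u+2)*(7*b−4*u−2); both groups contain (7*b−4*u−2).

(3*b+2*u+2)*(7*b−4*u−2)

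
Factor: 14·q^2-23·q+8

(2·q-1)·(7·q-8)

Need a pair with product 14·8 = 112 and sum -23: that's -7 and -16.
Split the middle term: 14·q^2-7·q - 16·q+8 = 7·q·(2·q-1) - 8·(2·q-1).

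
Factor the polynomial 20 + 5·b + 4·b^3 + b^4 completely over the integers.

Group as (b^4 + 5·b) + (4·b^3 + 20) = b·(b^3 + 5) + 4·(b^3 + 5).
Both groups share the factor (b^3 + 5).

(b + 4)·(b^3 + 5)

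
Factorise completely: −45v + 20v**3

Every term has a factor of 5v. Then 4v**2 − 9 = (2v)² − (3)².

5v(2v + 3)(2v − 3)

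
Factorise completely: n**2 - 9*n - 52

Two integers with product -52 and sum -9 are 4 and -13.

(n + 4)*(n - 13)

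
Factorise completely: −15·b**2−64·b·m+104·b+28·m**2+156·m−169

Group: −5·b·(3·b+14·m−13) + (2·m+13)·(3·b+14·m−13); both groups contain (3·b+14·m−13).

−(3·b+14·m−13)·(5·b−2·m−13)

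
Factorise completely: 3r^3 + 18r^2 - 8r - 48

Group as (3r^3 - 8r) + (18r^2 - 48) = r(3r^2 - 8) + 6(3r^2 - 8).
Both groups share the factor (3r^2 - 8).

(r + 6)(3r^2 - 8)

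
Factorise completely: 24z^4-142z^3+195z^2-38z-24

(2z-3)(3z-2)(4z+1)(z-4)

Among the possible rational roots, z = -1/4 is a root, so (4z+1) divides it; the quotient is 6z^3-37z^2+58z-24.
Next, z = 4 is a root, so (z-4) is a factor; dividing leaves 6z^2-13z+6.
The remaining quadratic factors as (3z-2)(2z-3).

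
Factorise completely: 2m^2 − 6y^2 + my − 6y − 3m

(2m − 3y − 3)(m + 2y)

Group: 2m(m + 2y) + (−3y − 3)(m + 2y); both groups contain (m + 2y).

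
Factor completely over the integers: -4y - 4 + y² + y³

(y + 1)(y + 2)(y - 2)

Among the possible rational roots, y = -2 is a root, giving the factor (y + 2) and quotient y² - y - 2.
The remaining quadratic factors as (y - 2)(y + 1).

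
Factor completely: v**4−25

(v**2+5)·(v**2−5)

Substitute u = v**2 to get a quadratic in u, then factor.
v**2−5 is irreducible over ℤ (5 is not a perfect square).
v**2+5 is irreducible over ℤ (always positive, so no real roots).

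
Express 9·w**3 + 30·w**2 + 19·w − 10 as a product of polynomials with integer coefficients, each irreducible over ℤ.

Trying the rational-root candidates, w = −2 is a root, giving the factor (w + 2) and quotient 9·w**2 + 12·w − 5.
The remaining quadratic factors as (3·w − 1)(3·w + 5).

(3·w + 5)·(3·w − 1)·(w + 2)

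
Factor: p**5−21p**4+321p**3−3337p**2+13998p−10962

(p−1)(p−7)(p−9)(p**2−4p+174)

Among the possible rational roots, p = 7 is a root, giving the factor (p−7) and quotient p**4−14p**3+223p**2−1776p+1566.
Continuing, p = 1 is a root, giving the factor (p−1) and quotient p**3−13p**2+210p−1566.
Then p = 9 is a root, so (p−9) divides it; the quotient is p**2−4p+174.
The quadratic p**2−4p+174 has discriminant −680 < 0 and is irreducible over ℤ.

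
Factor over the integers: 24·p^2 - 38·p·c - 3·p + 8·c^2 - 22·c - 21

(8·p - 2·c + 7)·(3·p - 4·c - 3)

Group: 3·p·(8·p - 2·c + 7) + (-4·c - 3)·(8·p - 2·c + 7); both groups contain (8·p - 2·c + 7).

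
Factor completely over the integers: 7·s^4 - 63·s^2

7·s^2·(s + 3)·(s - 3)

Factor out 7·s^2, leaving s^2 - 9, which is a difference of two squares.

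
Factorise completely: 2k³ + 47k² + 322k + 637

Testing divisors of the constant over divisors of the leading coefficient, k = -7 is a root, giving the factor (k + 7) and quotient 2k² + 33k + 91.
The remaining quadratic factors as (2k + 7)(k + 13).

(2k + 7)(k + 13)(k + 7)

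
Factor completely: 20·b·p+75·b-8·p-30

Group as (20·b·p+75·b) + (-8·p-30) = 5·b·(4·p+15) - 2·(4·p+15).
Both groups share the factor (4·p+15).

(4·p+15)·(5·b-2)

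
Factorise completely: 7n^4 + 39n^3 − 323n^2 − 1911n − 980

(7n + 4)(n + 5)(n + 7)(n − 7)

Testing divisors of the constant over divisors of the leading coefficient, n = 7 is a root, so (n − 7) is a factor; dividing leaves 7n^3 + 88n^2 + 293n + 140.
Continuing, n = −4/7 is a root, so (7n + 4) is a factor; dividing leaves n^2 + 12n + 35.
The remaining quadratic factors as (n + 5)(n + 7).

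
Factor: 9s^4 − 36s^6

Every term has a factor of 9s^4; factoring it out leaves −4s^2 + 1.
Recognize a difference of squares with the parts 1 and 2s.

−9s^4(2s + 1)(2s − 1)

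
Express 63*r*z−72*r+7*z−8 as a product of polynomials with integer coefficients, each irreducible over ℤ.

(7*z−8)*(9*r+1)

Group as (63*r*z−72*r) + (7*z−8) = 9*r*(7*z−8) + (7*z−8).
Both groups share the factor (7*z−8).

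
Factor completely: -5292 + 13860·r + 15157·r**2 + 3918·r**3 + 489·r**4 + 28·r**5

Among the possible rational roots, r = -7/4 is a root, so (4·r + 7) is a factor; dividing leaves 7·r**4 + 110·r**3 + 787·r**2 + 2412·r - 756.
Continuing, r = -7 is a root, giving the factor (r + 7) and quotient 7·r**3 + 61·r**2 + 360·r - 108.
Next, r = 2/7 is a root, so (7·r - 2) is a factor; dividing leaves r**2 + 9·r + 54.
The quadratic r**2 + 9·r + 54 has discriminant -135 < 0 and is irreducible over ℤ.

(4·r + 7)·(7·r - 2)·(r + 7)·(r**2 + 9·r + 54)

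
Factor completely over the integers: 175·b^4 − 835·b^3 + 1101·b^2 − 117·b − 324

Testing divisors of the constant over divisors of the leading coefficient, b = 1 is a root, giving the factor (b − 1) and quotient 175·b^3 − 660·b^2 + 441·b + 324.
Continuing, b = 12/5 is a root, so (5·b − 12) is a factor; dividing leaves 35·b^2 − 48·b − 27.
The remaining quadratic factors as (7·b + 3)(5·b − 9).

(5·b − 12)·(5·b − 9)·(7·b + 3)·(b − 1)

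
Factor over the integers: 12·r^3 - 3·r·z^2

Factor out 3·r, leaving 4·r^2 - z^2, which is a difference of two squares.

3·r·(2·r + z)·(2·r - z)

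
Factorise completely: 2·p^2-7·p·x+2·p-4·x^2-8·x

(2·p+x+2)·(p-4·x)

Group: 2·p·(p-4·x) + (x+2)·(p-4·x); both groups contain (p-4·x).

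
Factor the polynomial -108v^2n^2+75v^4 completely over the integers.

3v^2(5v-6n)(5v+6n)

Factor out 3v^2, leaving 25v^2-36n^2, which is a difference of two squares.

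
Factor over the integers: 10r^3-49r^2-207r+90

Trying the rational-root candidates, r = 15/2 is a root, so (2r-15) is a factor; dividing leaves 5r^2+13r-6.
The remaining quadratic factors as (r+3)(5r-2).

(2r-15)(5r-2)(r+3)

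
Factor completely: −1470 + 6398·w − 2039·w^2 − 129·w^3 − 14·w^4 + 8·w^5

(2·w − 5)·(4·w − 1)·(w − 7)·(w^2 + 8·w + 42)

By the rational root theorem, w = 1/4 is a root, so (4·w − 1) is a factor; dividing leaves 2·w^4 − 3·w^3 − 33·w^2 − 518·w + 1470.
Continuing, w = 5/2 is a root, giving the factor (2·w − 5) and quotient w^3 + w^2 − 14·w − 294.
Then w = 7 is a root, so (w − 7) is a factor; dividing leaves w^2 + 8·w + 42.
The quadratic w^2 + 8·w + 42 has discriminant −104 < 0 and is irreducible over ℤ.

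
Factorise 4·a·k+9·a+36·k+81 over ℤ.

(4·k+9)·(a+9)

Group as (4·a·k+9·a) + (36·k+81) = a·(4·k+9) + 9·(4·k+9).
Both groups share the factor (4·k+9).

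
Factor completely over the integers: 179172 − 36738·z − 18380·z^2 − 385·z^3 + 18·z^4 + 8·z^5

(2·z + 9)·(4·z − 9)·(z − 14)·(z^2 + 14·z + 158)

By the rational root theorem, z = 14 is a root, giving the factor (z − 14) and quotient 8·z^4 + 130·z^3 + 1435·z^2 + 1710·z − 12798.
Continuing, z = −9/2 is a root, giving the factor (2·z + 9) and quotient 4·z^3 + 47·z^2 + 506·z − 1422.
Then z = 9/4 is a root, so (4·z − 9) divides it; the quotient is z^2 + 14·z + 158.
The quadratic z^2 + 14·z + 158 has discriminant −436 < 0 and is irreducible over ℤ.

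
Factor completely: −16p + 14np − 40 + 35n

Group as (14np + 35n) + (−16p − 40) = 7n(2p + 5) − 8(2p + 5).
Both groups share the factor (2p + 5).

(2p + 5)(7n − 8)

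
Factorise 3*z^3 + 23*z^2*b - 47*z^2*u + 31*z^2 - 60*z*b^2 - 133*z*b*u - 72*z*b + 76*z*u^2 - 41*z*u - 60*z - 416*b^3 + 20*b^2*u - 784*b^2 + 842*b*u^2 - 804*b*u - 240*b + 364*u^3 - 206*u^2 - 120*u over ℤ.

Group: z*(3*z^2 - z*b - 8*z*u - 5*z - 52*b^2 - 82*b*u - 20*b - 28*u^2 - 10*u) + (8*b - 13*u + 12)*(3*z^2 - z*b - 8*z*u - 5*z - 52*b^2 - 82*b*u - 20*b - 28*u^2 - 10*u); both groups contain (3*z^2 - z*b - 8*z*u - 5*z - 52*b^2 - 82*b*u - 20*b - 28*u^2 - 10*u), so (z + 8*b - 13*u + 12) is a factor with cofactor 3*z^2 - z*b - 8*z*u - 5*z - 52*b^2 - 82*b*u - 20*b - 28*u^2 - 10*u.
The cofactor groups again: 3*z^2 - z*b - 8*z*u - 5*z - 52*b^2 - 82*b*u - 20*b - 28*u^2 - 10*u = z*(3*z - 13*b - 14*u - 5) + (4*b + 2*u)*(3*z - 13*b - 14*u - 5); both groups contain (3*z - 13*b - 14*u - 5), giving (z + 4*b + 2*u)*(3*z - 13*b - 14*u - 5).

(3*z - 13*b - 14*u - 5)*(z + 4*b + 2*u)*(z + 8*b - 13*u + 12)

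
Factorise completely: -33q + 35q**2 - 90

Need a pair with product 35·(-90) = -3150 and sum -33: that's 42 and -75.
Split the middle term: 35q**2 + 42q - 75q - 90 = 7q(5q + 6) - 15(5q + 6).

(5q + 6)(7q - 15)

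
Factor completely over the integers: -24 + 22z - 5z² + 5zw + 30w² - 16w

Group: -5z(z - 3w - 2) + (-10w + 12)(z - 3w - 2); both groups contain (z - 3w - 2).

-(z - 3w - 2)(5z + 10w - 12)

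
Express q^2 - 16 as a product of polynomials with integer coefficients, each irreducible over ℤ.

Two integers with product -16 and sum 0 are -4 and 4.

(q + 4)(q - 4)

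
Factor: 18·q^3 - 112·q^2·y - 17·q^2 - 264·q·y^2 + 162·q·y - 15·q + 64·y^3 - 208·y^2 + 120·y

Group: 2·q·(9·q^2 - 74·q·y + 5·q + 16·y^2 - 40·y) + (4·y - 3)·(9·q^2 - 74·q·y + 5·q + 16·y^2 - 40·y); both groups contain (9·q^2 - 74·q·y + 5·q + 16·y^2 - 40·y), so (2·q + 4·y - 3) is a factor with cofactor 9·q^2 - 74·q·y + 5·q + 16·y^2 - 40·y.
The cofactor groups again: 9·q^2 - 74·q·y + 5·q + 16·y^2 - 40·y = 9·q·(q - 8·y) + (-2·y + 5)·(q - 8·y); both groups contain (q - 8·y), giving (9·q - 2·y + 5)·(q - 8·y).

(2·q + 4·y - 3)·(9·q - 2·y + 5)·(q - 8·y)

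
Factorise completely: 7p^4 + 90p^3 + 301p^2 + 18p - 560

Among the possible rational roots, p = -7 is a root, so (p + 7) is a factor; dividing leaves 7p^3 + 41p^2 + 14p - 80.
Then p = -2 is a root, so (p + 2) is a factor; dividing leaves 7p^2 + 27p - 40.
The remaining quadratic factors as (p + 5)(7p - 8).

(7p - 8)(p + 2)(p + 5)(p + 7)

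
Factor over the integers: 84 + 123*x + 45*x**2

Pull out the common factor 3, then factor the remaining trinomial.

3*(3*x + 4)*(5*x + 7)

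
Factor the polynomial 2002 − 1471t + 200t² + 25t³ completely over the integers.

Trying the rational-root candidates, t = 14/5 is a root, giving the factor (5t − 14) and quotient 5t² + 54t − 143.
The remaining quadratic factors as (t + 13)(5t − 11).

(5t − 11)(5t − 14)(t + 13)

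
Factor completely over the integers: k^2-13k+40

Two integers with product 40 and sum -13 are -8 and -5.

(k-5)(k-8)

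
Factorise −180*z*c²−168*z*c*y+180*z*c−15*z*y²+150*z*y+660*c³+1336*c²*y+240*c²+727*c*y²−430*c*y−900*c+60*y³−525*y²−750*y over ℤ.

Group: 6*c*(−30*z*c−3*z*y+30*z+110*c²+131*c*y+40*c+12*y²−105*y−150) + 5*y*(−30*z*c−3*z*y+30*z+110*c²+131*c*y+40*c+12*y²−105*y−150); both groups contain (−30*z*c−3*z*y+30*z+110*c²+131*c*y+40*c+12*y²−105*y−150), so (6*c+5*y) is a factor with cofactor −30*z*c−3*z*y+30*z+110*c²+131*c*y+40*c+12*y²−105*y−150.
The cofactor groups again: −30*z*c−3*z*y+30*z+110*c²+131*c*y+40*c+12*y²−105*y−150 = −3*z*(10*c+y−10) + (11*c+12*y+15)*(10*c+y−10); both groups contain (10*c+y−10), giving −(3*z−11*c−12*y−15)*(10*c+y−10).

−(3*z−11*c−12*y−15)*(10*c+y−10)*(6*c+5*y)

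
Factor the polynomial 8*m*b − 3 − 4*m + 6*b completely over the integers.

Group as (8*m*b − 4*m) + (6*b − 3) = 4*m*(2*b − 1) + 3*(2*b − 1).
Both groups share the factor (2*b − 1).

(2*b − 1)*(4*m + 3)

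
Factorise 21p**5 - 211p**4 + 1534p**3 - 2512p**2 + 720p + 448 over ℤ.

Among the possible rational roots, p = 1 is a root, giving the factor (p - 1) and quotient 21p**4 - 190p**3 + 1344p**2 - 1168p - 448.
Next, p = 4/3 is a root, giving the factor (3p - 4) and quotient 7p**3 - 54p**2 + 376p + 112.
Then p = -2/7 is a root, so (7p + 2) divides it; the quotient is p**2 - 8p + 56.
The quadratic p**2 - 8p + 56 has discriminant -160 < 0 and is irreducible over ℤ.

(3p - 4)(7p + 2)(p - 1)(p**2 - 8p + 56)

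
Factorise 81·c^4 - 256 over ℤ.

Write as (9·c^2)² − (16)², then factor 9·c^2 - 16 once more.

(3·c + 4)·(3·c - 4)·(9·c^2 + 16)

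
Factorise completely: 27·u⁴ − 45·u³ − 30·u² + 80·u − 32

Among the possible rational roots, u = −4/3 is a root, so (3·u + 4) divides it; the quotient is 9·u³ − 27·u² + 26·u − 8.
Next, u = 2/3 is a root, so (3·u − 2) divides it; the quotient is 3·u² − 7·u + 4.
The remaining quadratic factors as (u − 1)(3·u − 4).

(3·u + 4)·(3·u − 2)·(3·u − 4)·(u − 1)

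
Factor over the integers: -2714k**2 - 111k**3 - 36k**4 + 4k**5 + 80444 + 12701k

Testing divisors of the constant over divisors of the leading coefficient, k = 13 is a root, so (k - 13) is a factor; dividing leaves 4k**4 + 16k**3 + 97k**2 - 1453k - 6188.
Then k = 13/2 is a root, giving the factor (2k - 13) and quotient 2k**3 + 21k**2 + 185k + 476.
Continuing, k = -7/2 is a root, so (2k + 7) divides it; the quotient is k**2 + 7k + 68.
The quadratic k**2 + 7k + 68 has discriminant -223 < 0 and is irreducible over ℤ.

(2k + 7)(2k - 13)(k - 13)(k**2 + 7k + 68)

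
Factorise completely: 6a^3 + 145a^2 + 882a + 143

By the rational root theorem, a = -1/6 is a root, giving the factor (6a + 1) and quotient a^2 + 24a + 143.
The remaining quadratic factors as (a + 13)(a + 11).

(6a + 1)(a + 11)(a + 13)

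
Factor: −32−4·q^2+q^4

Substitute u = q^2 to get a quadratic in u, then factor.
q^2−8 is irreducible over ℤ (8 is not a perfect square).
q^2+4 is irreducible over ℤ (sum of squares).

(q^2+4)·(q^2−8)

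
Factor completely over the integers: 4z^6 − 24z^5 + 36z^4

4z^4(z − 3)^2

Pull out the common factor 4z^4, leaving z^2 − 6z + 9.
Recognize a perfect-square trinomial with the parts z and 3.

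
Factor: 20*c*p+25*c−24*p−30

Group as (20*c*p+25*c) + (−24*p−30) = 5*c*(4*p+5) − 6*(4*p+5).
Both groups share the factor (4*p+5).

(4*p+5)*(5*c−6)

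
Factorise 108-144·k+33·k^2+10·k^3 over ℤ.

(2·k-3)·(5·k-6)·(k+6)

Among the possible rational roots, k = 3/2 is a root, so (2·k-3) is a factor; dividing leaves 5·k^2+24·k-36.
The remaining quadratic factors as (5·k-6)(k+6).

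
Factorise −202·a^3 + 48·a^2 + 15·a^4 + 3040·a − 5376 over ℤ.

By the rational root theorem, a = 12 is a root, so (a − 12) divides it; the quotient is 15·a^3 − 22·a^2 − 216·a + 448.
Continuing, a = 14/5 is a root, giving the factor (5·a − 14) and quotient 3·a^2 + 4·a − 32.
The remaining quadratic factors as (3·a − 8)(a + 4).

(3·a − 8)·(5·a − 14)·(a + 4)·(a − 12)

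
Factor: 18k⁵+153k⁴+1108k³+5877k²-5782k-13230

(3k-5)(6k+7)(k+7)(k²+2k+54)

Testing divisors of the constant over divisors of the leading coefficient, k = -7/6 is a root, so (6k+7) is a factor; dividing leaves 3k⁴+22k³+159k²+794k-1890.
Next, k = 5/3 is a root, so (3k-5) divides it; the quotient is k³+9k²+68k+378.
Next, k = -7 is a root, so (k+7) divides it; the quotient is k²+2k+54.
The quadratic k²+2k+54 has discriminant -212 < 0 and is irreducible over ℤ.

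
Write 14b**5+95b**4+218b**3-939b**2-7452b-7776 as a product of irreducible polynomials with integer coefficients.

Among the possible rational roots, b = 4 is a root, so (b-4) divides it; the quotient is 14b**4+151b**3+822b**2+2349b+1944.
Then b = -9/7 is a root, so (7b+9) is a factor; dividing leaves 2b**3+19b**2+93b+216.
Then b = -9/2 is a root, so (2b+9) is a factor; dividing leaves b**2+5b+24.
The quadratic b**2+5b+24 has discriminant -71 < 0 and is irreducible over ℤ.

(2b+9)(7b+9)(b-4)(b**2+5b+24)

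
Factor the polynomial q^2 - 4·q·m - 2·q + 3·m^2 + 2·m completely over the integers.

Group: q·(q - 3·m - 2) - m·(q - 3·m - 2); both groups contain (q - 3·m - 2).

(q - 3·m - 2)·(q - m)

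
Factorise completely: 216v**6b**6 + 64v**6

8v**6(3b**2 + 2)(9b**4 − 6b**2 + 4)

Factor out 8v**6 first: what remains is 27b**6 + 8.
Recognize a sum of cubes with the parts 2 and 3b**2.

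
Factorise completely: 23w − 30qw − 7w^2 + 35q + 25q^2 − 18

Group: 5q(5q + w − 2) + (−7w + 9)(5q + w − 2); both groups contain (5q + w − 2).

(5q + w − 2)(5q − 7w + 9)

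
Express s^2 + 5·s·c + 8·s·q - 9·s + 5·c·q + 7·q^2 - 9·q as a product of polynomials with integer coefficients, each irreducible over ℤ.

Group: s·(s + 5·c + 7·q - 9) + q·(s + 5·c + 7·q - 9); both groups contain (s + 5·c + 7·q - 9).

(s + 5·c + 7·q - 9)·(s + q)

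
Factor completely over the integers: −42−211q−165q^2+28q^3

(4q+1)(7q+6)(q−7)

Among the possible rational roots, q = −1/4 is a root, so (4q+1) is a factor; dividing leaves 7q^2−43q−42.
The remaining quadratic factors as (7q+6)(q−7).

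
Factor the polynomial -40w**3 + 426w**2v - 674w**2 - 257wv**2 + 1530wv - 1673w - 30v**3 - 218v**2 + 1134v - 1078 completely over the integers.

Group: 10w(-4w**2 + 43wv - 63w - 30v**2 + 112v - 98) + (v + 11)(-4w**2 + 43wv - 63w - 30v**2 + 112v - 98); both groups contain (-4w**2 + 43wv - 63w - 30v**2 + 112v - 98), so (10w + v + 11) is a factor with cofactor -4w**2 + 43wv - 63w - 30v**2 + 112v - 98.
The cofactor groups again: -4w**2 + 43wv - 63w - 30v**2 + 112v - 98 = -w(4w - 3v + 7) + (10v - 14)(4w - 3v + 7); both groups contain (4w - 3v + 7), giving -(w - 10v + 14)(4w - 3v + 7).

-(w - 10v + 14)(4w - 3v + 7)(10w + v + 11)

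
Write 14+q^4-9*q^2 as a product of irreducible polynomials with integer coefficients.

Substitute u = q^2 to get a quadratic in u, then factor.
q^2-7 is irreducible over ℤ (7 is not a perfect square).
q^2-2 is irreducible over ℤ (2 is not a perfect square).

(q^2-2)*(q^2-7)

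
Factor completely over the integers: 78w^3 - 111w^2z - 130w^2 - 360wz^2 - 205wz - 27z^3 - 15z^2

Group: 2w(39w^2 - 114wz - 65w - 9z^2 - 5z) + 3z(39w^2 - 114wz - 65w - 9z^2 - 5z); both groups contain (39w^2 - 114wz - 65w - 9z^2 - 5z), so (2w + 3z) is a factor with cofactor 39w^2 - 114wz - 65w - 9z^2 - 5z.
The cofactor groups again: 39w^2 - 114wz - 65w - 9z^2 - 5z = 13w(3w - 9z - 5) + z(3w - 9z - 5); both groups contain (3w - 9z - 5), giving (13w + z)(3w - 9z - 5).

(13w + z)(2w + 3z)(3w - 9z - 5)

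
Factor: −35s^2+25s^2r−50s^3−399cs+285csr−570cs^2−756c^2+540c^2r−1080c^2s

−(10s−5r+7)(12c+5s)(9c+s)

Group: 9c(−120cs+60cr−84c−50s^2+25sr−35s) + s(−120cs+60cr−84c−50s^2+25sr−35s); both groups contain (−120cs+60cr−84c−50s^2+25sr−35s), so (9c+s) is a factor with cofactor −120cs+60cr−84c−50s^2+25sr−35s.
The cofactor groups again: −120cs+60cr−84c−50s^2+25sr−35s = −12c(10s−5r+7) − 5s(10s−5r+7); both groups contain (10s−5r+7), giving −(12c+5s)(10s−5r+7).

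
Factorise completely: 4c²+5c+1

(4c+1)(c+1)

Need a pair with product 4·1 = 4 and sum 5: that's 4 and 1.
Split the middle term: 4c²+4c + c+1 = 4c(c+1) + (c+1).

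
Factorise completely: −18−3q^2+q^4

Substitute u = q^2 to get a quadratic in u, then factor.
q^2+3 is irreducible over ℤ (always positive, so no real roots).
q^2−6 is irreducible over ℤ (6 is not a perfect square).

(q^2+3)(q^2−6)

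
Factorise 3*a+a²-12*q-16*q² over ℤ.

-(4*q-a)*(4*q+a+3)

Group: -4*q*(4*q+a+3) + a*(4*q+a+3); both groups contain (4*q+a+3).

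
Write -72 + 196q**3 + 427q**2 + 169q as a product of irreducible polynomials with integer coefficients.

Testing divisors of the constant over divisors of the leading coefficient, q = -8/7 is a root, giving the factor (7q + 8) and quotient 28q**2 + 29q - 9.
The remaining quadratic factors as (7q + 9)(4q - 1).

(4q - 1)(7q + 8)(7q + 9)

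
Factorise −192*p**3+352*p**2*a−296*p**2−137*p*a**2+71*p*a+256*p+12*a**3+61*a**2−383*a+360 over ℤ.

−(8*p−3*a+8)*(3*p−4*a+5)*(8*p−a−9)

Group: 8*p*(−24*p**2+41*p*a−64*p−12*a**2+47*a−40) + (−a−9)*(−24*p**2+41*p*a−64*p−12*a**2+47*a−40); both groups contain (−24*p**2+41*p*a−64*p−12*a**2+47*a−40), so (8*p−a−9) is a factor with cofactor −24*p**2+41*p*a−64*p−12*a**2+47*a−40.
The cofactor groups again: −24*p**2+41*p*a−64*p−12*a**2+47*a−40 = −8*p*(3*p−4*a+5) + (3*a−8)*(3*p−4*a+5); both groups contain (3*p−4*a+5), giving −(8*p−3*a+8)*(3*p−4*a+5).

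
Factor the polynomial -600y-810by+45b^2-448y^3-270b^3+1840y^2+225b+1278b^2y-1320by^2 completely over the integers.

-(15b+4y-15)(3b-8y)(6b-14y+5)

Group: 3b(-90b^2+186by+15b+56y^2-230y+75) - 8y(-90b^2+186by+15b+56y^2-230y+75); both groups contain (-90b^2+186by+15b+56y^2-230y+75), so (3b-8y) is a factor with cofactor -90b^2+186by+15b+56y^2-230y+75.
The cofactor groups again: -90b^2+186by+15b+56y^2-230y+75 = -6b(15b+4y-15) + (14y-5)(15b+4y-15); both groups contain (15b+4y-15), giving -(6b-14y+5)(15b+4y-15).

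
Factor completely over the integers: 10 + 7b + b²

(b + 2)(b + 5)

Two integers with product 10 and sum 7 are 5 and 2.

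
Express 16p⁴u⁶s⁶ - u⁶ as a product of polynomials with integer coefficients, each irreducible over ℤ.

u⁶(4p²s³ + 1)(4p²s³ - 1)

Factor out u⁶ first: what remains is 16p⁴s⁶ - 1.
Recognize a difference of squares with the parts 4p²s³ and 1.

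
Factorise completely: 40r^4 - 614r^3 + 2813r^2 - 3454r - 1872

Among the possible rational roots, r = -2/5 is a root, so (5r + 2) divides it; the quotient is 8r^3 - 126r^2 + 613r - 936.
Next, r = 9/2 is a root, so (2r - 9) divides it; the quotient is 4r^2 - 45r + 104.
The remaining quadratic factors as (4r - 13)(r - 8).

(2r - 9)(4r - 13)(5r + 2)(r - 8)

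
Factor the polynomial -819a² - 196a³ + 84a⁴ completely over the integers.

7a²(2a - 9)(6a + 13)

Pull out the common factor 7a², then factor the remaining trinomial.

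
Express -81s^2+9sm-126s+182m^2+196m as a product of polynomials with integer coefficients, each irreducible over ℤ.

Group: -9s(9s+13m+14) + 14m(9s+13m+14); both groups contain (9s+13m+14).

-(9s-14m)(9s+13m+14)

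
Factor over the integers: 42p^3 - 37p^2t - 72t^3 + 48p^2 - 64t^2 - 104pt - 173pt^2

(2p + t)(3p - 8t)(7p + 9t + 8)

Group: 3p(14p^2 + 25pt + 16p + 9t^2 + 8t) - 8t(14p^2 + 25pt + 16p + 9t^2 + 8t); both groups contain (14p^2 + 25pt + 16p + 9t^2 + 8t), so (3p - 8t) is a factor with cofactor 14p^2 + 25pt + 16p + 9t^2 + 8t.
The cofactor groups again: 14p^2 + 25pt + 16p + 9t^2 + 8t = 7p(2p + t) + (9t + 8)(2p + t); both groups contain (2p + t), giving (7p + 9t + 8)(2p + t).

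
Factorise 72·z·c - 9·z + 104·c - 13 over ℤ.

Group as (72·z·c - 9·z) + (104·c - 13) = 9·z·(8·c - 1) + 13·(8·c - 1).
Both groups share the factor (8·c - 1).

(8·c - 1)·(9·z + 13)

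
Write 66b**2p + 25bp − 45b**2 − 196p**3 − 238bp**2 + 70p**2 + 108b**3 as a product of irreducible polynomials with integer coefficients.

Group: 9b(12b**2 + 26bp − 5b + 14p**2 − 5p) − 14p(12b**2 + 26bp − 5b + 14p**2 − 5p); both groups contain (12b**2 + 26bp − 5b + 14p**2 − 5p), so (9b − 14p) is a factor with cofactor 12b**2 + 26bp − 5b + 14p**2 − 5p.
The cofactor groups again: 12b**2 + 26bp − 5b + 14p**2 − 5p = 12b(b + p) + (14p − 5)(b + p); both groups contain (b + p), giving (12b + 14p − 5)(b + p).

(12b + 14p − 5)(9b − 14p)(b + p)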